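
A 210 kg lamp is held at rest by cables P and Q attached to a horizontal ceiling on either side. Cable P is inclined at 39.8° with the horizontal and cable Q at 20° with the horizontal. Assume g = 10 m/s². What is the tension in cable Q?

Weight W = 210 × 10 = 2100 N acts straight down.
Horizontal: T_P cos 39.8° = T_Q cos 20°  →  T_P = 1.223 T_Q.
Vertical: T_P sin 39.8° + T_Q sin 20° = 2100.
Substituting the horizontal relation into the vertical equation gives 1.125 T_Q = 2100, so T_Q = 1867 N.

T_Q ≈ 1870 N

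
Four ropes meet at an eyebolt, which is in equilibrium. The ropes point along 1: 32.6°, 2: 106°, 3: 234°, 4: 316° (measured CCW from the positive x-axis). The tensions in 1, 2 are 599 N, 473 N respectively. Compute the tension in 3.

T_3 ≈ 827 N

Resolve: ΣF_x = 599 cos 32.6° + 473 cos 106° + T_3 cos 234° + T_4 cos 316° = 0.
        ΣF_y = 599 sin 32.6° + 473 sin 106° + T_3 sin 234° + T_4 sin 316° = 0.
The known terms sum to (374.3, 777.4) N, so -0.5878 T_3 + 0.7193 T_4 = -374.3 and -0.8090 T_3 − 0.6947 T_4 = -777.4.
Solving simultaneously: T_3 = 827.2 N, T_4 = 155.7 N.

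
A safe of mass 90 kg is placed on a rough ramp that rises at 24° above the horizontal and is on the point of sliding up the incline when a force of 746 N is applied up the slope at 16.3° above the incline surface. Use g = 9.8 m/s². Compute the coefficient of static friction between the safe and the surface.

μ ≈ 0.599

On the verge of sliding up the incline, friction is at its maximum μN and acts down the slope.
Perpendicular to incline: N = W cos 24° − P sin 16.3° = 805.7 − 209.4 = 596.4 N.
Along incline: P cos 16.3° − μN = W sin 24° → μ = −(W sin 24° − P cos 16.3°) / N = 0.5991.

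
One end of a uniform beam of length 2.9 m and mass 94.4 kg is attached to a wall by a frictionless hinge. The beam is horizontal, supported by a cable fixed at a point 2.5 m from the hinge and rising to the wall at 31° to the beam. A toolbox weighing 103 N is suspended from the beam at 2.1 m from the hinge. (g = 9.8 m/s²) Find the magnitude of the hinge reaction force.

Take torques about the hinge: T sin 31° · 2.5 = 94.4×9.8×1.45 + 103×2.1 = 1557.7 N·m.
So T = 1557.7 / (0.5150 × 2.5) = 1209.8 N.
ΣF_x = 0: H_x = T cos 31° = 1037 N.
ΣF_y = 0: H_y = (94.4×9.8 + 103) − T sin 31° = 1028.1 − 623.09 = 405.03 N.
|H| = √(H_x² + H_y²) = √((1037)² + (405.03)²) = 1113.3 N.

|H| ≈ 1110 N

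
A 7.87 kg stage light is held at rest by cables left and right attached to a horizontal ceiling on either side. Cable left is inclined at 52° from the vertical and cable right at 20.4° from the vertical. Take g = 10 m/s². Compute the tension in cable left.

T_left ≈ 28.8 N

Angles from the horizontal: cable left is 90° − 52° = 38°, cable right is 90° − 20.4° = 69.6°.
Weight W = 7.87 × 10 = 78.7 N acts straight down.
Horizontal: T_left cos 38° = T_right cos 69.6°  →  T_right = 2.261 T_left.
Vertical: T_left sin 38° + T_right sin 69.6° = 78.7.
Substituting the horizontal relation into the vertical equation gives 2.735 T_left = 78.7, so T_left = 28.78 N.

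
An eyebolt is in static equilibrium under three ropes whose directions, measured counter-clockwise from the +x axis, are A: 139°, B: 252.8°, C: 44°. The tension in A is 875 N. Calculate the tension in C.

T_C ≈ 1660 N

Resolve: ΣF_x = 875 cos 139° + T_B cos 252.8° + T_C cos 44° = 0.
        ΣF_y = 875 sin 139° + T_B sin 252.8° + T_C sin 44° = 0.
The known terms sum to (-660.4, 574.1) N, so -0.2957 T_B + 0.7193 T_C = 660.4 and -0.9553 T_B + 0.6947 T_C = -574.1.
Solving simultaneously: T_B = 1809 N, T_C = 1662 N.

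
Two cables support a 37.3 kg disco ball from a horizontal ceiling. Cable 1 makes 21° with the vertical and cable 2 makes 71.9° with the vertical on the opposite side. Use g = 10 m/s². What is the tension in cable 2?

T_2 ≈ 134 N

Angles from the horizontal: cable 1 is 90° − 21° = 69°, cable 2 is 90° − 71.9° = 18.1°.
Weight W = 37.3 × 10 = 373 N acts straight down.
Horizontal: T_1 cos 69° = T_2 cos 18.1°  →  T_1 = 2.652 T_2.
Vertical: T_1 sin 69° + T_2 sin 18.1° = 373.
Substituting the horizontal relation into the vertical equation gives 2.787 T_2 = 373, so T_2 = 133.8 N.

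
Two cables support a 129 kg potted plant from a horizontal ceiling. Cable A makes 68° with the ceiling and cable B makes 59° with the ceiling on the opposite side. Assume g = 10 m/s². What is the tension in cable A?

Weight W = 129 × 10 = 1290 N acts straight down.
Horizontal: T_A cos 68° = T_B cos 59°  →  T_B = 0.7273 T_A.
Vertical: T_A sin 68° + T_B sin 59° = 1290.
Substituting the horizontal relation into the vertical equation gives 1.551 T_A = 1290, so T_A = 831.9 N.

T_A ≈ 832 N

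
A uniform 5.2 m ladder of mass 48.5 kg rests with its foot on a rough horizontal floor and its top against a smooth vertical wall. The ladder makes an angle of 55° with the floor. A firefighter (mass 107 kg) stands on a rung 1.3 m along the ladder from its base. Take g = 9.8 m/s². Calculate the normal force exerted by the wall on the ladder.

N_wall ≈ 350 N

Torques about the foot: N_wall · 5.2 sin 55° = 48.5×9.8×2.6 cos 55° + 107×9.8×1.3 cos 55° → N_wall = 349.96 N.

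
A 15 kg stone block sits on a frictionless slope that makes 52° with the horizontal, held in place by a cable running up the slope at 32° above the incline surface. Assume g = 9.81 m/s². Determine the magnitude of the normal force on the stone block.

Take axes along and perpendicular to the incline. Weight components: W sin 52° = 116 N down-slope, W cos 52° = 90.59 N into the surface.
Along incline: T cos 32° = W sin 52° → T = 136.7 N.
Perpendicular: N = W cos 52° − T sin 32° = 18.14 N.

N ≈ 18.1 N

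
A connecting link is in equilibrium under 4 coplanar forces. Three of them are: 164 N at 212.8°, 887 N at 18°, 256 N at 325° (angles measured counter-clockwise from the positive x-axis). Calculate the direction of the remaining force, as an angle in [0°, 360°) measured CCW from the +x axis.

θ ≈ 182°

Sum the known components: ΣF_x = 915.4 N, ΣF_y = 38.42 N.
For equilibrium the remaining force must supply (−ΣF_x, −ΣF_y) = (-915.4, -38.42) N.
Magnitude = √((-915.4)² + (-38.42)²) = 916.2 N; direction = atan2(-38.42, -915.4) = 182.4°.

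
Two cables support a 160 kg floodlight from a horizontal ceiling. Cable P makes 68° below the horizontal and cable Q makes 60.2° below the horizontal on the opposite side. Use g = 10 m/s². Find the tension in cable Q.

Weight W = 160 × 10 = 1600 N acts straight down.
Horizontal: T_P cos 68° = T_Q cos 60.2°  →  T_P = 1.327 T_Q.
Vertical: T_P sin 68° + T_Q sin 60.2° = 1600.
Substituting the horizontal relation into the vertical equation gives 2.098 T_Q = 1600, so T_Q = 762.7 N.

T_Q ≈ 763 N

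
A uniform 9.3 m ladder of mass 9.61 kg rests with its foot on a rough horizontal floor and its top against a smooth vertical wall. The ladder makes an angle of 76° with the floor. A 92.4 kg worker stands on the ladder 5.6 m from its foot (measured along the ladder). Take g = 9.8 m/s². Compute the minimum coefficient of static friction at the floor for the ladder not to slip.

ΣF_y = 0: N_floor = 9.61×9.8 + 92.4×9.8 = 999.7 N.
Torques about the foot: N_wall · 9.3 sin 76° = 9.61×9.8×4.65 cos 76° + 92.4×9.8×5.6 cos 76° → N_wall = 147.69 N.
ΣF_x = 0: f_floor = N_wall = 147.69 N.
μ_min = f_floor / N_floor = 147.69 / 999.7 = 0.1477.

μ_min ≈ 0.148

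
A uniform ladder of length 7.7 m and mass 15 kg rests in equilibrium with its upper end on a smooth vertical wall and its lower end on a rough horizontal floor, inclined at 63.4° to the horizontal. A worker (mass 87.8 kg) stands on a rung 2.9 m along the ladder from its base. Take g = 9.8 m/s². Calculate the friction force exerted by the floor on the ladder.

f ≈ 199 N

Torques about the foot: N_wall · 7.7 sin 63.4° = 15×9.8×3.85 cos 63.4° + 87.8×9.8×2.9 cos 63.4° → N_wall = 199.08 N.
ΣF_x = 0: f_floor = N_wall = 199.08 N.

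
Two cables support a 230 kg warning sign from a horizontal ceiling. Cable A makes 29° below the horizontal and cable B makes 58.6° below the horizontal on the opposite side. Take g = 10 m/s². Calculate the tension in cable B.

Weight W = 230 × 10 = 2300 N acts straight down.
Horizontal: T_A cos 29° = T_B cos 58.6°  →  T_A = 0.5957 T_B.
Vertical: T_A sin 29° + T_B sin 58.6° = 2300.
Substituting the horizontal relation into the vertical equation gives 1.142 T_B = 2300, so T_B = 2013 N.

T_B ≈ 2010 N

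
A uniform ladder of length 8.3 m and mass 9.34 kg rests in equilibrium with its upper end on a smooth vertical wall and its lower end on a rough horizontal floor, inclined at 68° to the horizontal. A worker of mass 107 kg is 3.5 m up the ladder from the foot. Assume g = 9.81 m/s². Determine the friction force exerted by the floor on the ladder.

f ≈ 197 N

Torques about the foot: N_wall · 8.3 sin 68° = 9.34×9.81×4.15 cos 68° + 107×9.81×3.5 cos 68° → N_wall = 197.34 N.
ΣF_x = 0: f_floor = N_wall = 197.34 N.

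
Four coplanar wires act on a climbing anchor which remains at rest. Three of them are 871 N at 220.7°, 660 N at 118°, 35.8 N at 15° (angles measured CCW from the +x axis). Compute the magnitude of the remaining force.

F ≈ 936 N

Sum the known components: ΣF_x = -935.6 N, ΣF_y = 24.03 N.
For equilibrium the remaining force must supply (−ΣF_x, −ΣF_y) = (935.6, -24.03) N.
Magnitude = √((935.6)² + (-24.03)²) = 935.9 N; direction = atan2(-24.03, 935.6) = 358.5°.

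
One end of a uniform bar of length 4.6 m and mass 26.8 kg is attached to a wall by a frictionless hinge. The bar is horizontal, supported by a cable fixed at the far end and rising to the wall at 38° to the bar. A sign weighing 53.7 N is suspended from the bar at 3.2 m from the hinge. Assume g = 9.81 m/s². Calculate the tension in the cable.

T ≈ 274 N

Take torques about the hinge: T sin 38° · 4.6 = 26.8×9.81×2.3 + 53.7×3.2 = 776.53 N·m.
So T = 776.53 / (0.6157 × 4.6) = 274.19 N.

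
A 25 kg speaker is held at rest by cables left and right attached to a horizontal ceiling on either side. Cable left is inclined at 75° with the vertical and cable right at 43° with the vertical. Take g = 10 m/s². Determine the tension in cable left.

Angles from the horizontal: cable left is 90° − 75° = 15°, cable right is 90° − 43° = 47°.
Weight W = 25 × 10 = 250 N acts straight down.
Horizontal: T_left cos 15° = T_right cos 47°  →  T_right = 1.416 T_left.
Vertical: T_left sin 15° + T_right sin 47° = 250.
Substituting the horizontal relation into the vertical equation gives 1.295 T_left = 250, so T_left = 193.1 N.

T_left ≈ 193 N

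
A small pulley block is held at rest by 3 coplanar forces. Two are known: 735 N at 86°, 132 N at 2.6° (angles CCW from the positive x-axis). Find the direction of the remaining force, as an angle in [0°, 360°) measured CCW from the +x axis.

Sum the known components: ΣF_x = 183.1 N, ΣF_y = 739.2 N.
For equilibrium the remaining force must supply (−ΣF_x, −ΣF_y) = (-183.1, -739.2) N.
Magnitude = √((-183.1)² + (-739.2)²) = 761.5 N; direction = atan2(-739.2, -183.1) = 256.1°.

θ ≈ 256°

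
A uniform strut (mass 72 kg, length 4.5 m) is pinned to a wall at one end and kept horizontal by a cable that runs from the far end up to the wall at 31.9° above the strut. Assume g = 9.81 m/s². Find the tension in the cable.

Take torques about the hinge: T sin 31.9° · 4.5 = 72×9.81×2.25 = 1589.2 N·m.
So T = 1589.2 / (0.5284 × 4.5) = 668.31 N.

T ≈ 668 N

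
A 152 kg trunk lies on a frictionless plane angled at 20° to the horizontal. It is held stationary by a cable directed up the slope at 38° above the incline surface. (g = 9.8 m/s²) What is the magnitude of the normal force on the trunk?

N ≈ 1000 N

Take axes along and perpendicular to the incline. Weight components: W sin 20° = 509.5 N down-slope, W cos 20° = 1400 N into the surface.
Along incline: T cos 38° = W sin 20° → T = 646.5 N.
Perpendicular: N = W cos 20° − T sin 38° = 1002 N.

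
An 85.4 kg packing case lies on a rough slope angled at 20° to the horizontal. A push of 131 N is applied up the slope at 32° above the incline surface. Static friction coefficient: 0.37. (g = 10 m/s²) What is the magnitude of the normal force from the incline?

N ≈ 733 N

Axes along / perpendicular to the incline. W sin 20° = 292.1 N down-slope; W cos 20° = 802.5 N into the surface.
Perpendicular: N = W cos 20° − P sin 32° = 802.5 − 69.42 = 733.1 N.
Along incline: P cos 32° + f = W sin 20° (friction acts up-slope) → f = 292.1 − 111.1 = 181 N.
|f| = 181 N ≤ μN = 271.2 N, so the packing case is indeed static.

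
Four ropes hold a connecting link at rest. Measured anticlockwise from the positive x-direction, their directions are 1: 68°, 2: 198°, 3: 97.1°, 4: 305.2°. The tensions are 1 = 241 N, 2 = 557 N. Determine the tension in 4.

Resolve: ΣF_x = 241 cos 68° + 557 cos 198° + T_3 cos 97.1° + T_4 cos 305.2° = 0.
        ΣF_y = 241 sin 68° + 557 sin 198° + T_3 sin 97.1° + T_4 sin 305.2° = 0.
The known terms sum to (-439.5, 51.33) N, so -0.1236 T_3 + 0.5764 T_4 = 439.5 and 0.9923 T_3 − 0.8171 T_4 = -51.33.
Solving simultaneously: T_3 = 699.6 N, T_4 = 912.4 N.

T_4 ≈ 912 N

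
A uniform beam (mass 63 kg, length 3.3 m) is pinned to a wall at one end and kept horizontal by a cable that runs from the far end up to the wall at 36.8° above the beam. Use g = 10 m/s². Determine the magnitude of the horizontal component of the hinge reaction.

H_x ≈ 421 N

Take torques about the hinge: T sin 36.8° · 3.3 = 63×10×1.65 = 1039.5 N·m.
So T = 1039.5 / (0.5990 × 3.3) = 525.86 N.
ΣF_x = 0: H_x = T cos 36.8° = 421.07 N.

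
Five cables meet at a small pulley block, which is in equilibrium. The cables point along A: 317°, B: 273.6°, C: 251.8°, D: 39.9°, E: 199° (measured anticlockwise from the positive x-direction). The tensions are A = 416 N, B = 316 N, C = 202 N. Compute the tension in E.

T_E ≈ 2170 N

Resolve: ΣF_x = 416 cos 317° + 316 cos 273.6° + 202 cos 251.8° + T_D cos 39.9° + T_E cos 199° = 0.
        ΣF_y = 416 sin 317° + 316 sin 273.6° + 202 sin 251.8° + T_D sin 39.9° + T_E sin 199° = 0.
The known terms sum to (261, -791) N, so 0.7672 T_D − 0.9455 T_E = -261 and 0.6414 T_D − 0.3256 T_E = 791.
Solving simultaneously: T_D = 2335 N, T_E = 2170 N.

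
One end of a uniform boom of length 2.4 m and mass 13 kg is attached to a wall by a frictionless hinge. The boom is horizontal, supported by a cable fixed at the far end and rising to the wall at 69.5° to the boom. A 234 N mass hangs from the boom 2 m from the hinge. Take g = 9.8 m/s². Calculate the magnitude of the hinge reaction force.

|H| ≈ 141 N

Take torques about the hinge: T sin 69.5° · 2.4 = 13×9.8×1.2 + 234×2 = 620.88 N·m.
So T = 620.88 / (0.9367 × 2.4) = 276.19 N.
ΣF_x = 0: H_x = T cos 69.5° = 96.724 N.
ΣF_y = 0: H_y = (13×9.8 + 234) − T sin 69.5° = 361.4 − 258.7 = 102.7 N.
|H| = √(H_x² + H_y²) = √((96.724)² + (102.7)²) = 141.08 N.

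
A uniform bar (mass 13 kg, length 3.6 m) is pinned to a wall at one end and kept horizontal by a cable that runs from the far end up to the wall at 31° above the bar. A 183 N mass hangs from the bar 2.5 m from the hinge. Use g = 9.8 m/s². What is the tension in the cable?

Take torques about the hinge: T sin 31° · 3.6 = 13×9.8×1.8 + 183×2.5 = 686.82 N·m.
So T = 686.82 / (0.5150 × 3.6) = 370.43 N.

T ≈ 370 N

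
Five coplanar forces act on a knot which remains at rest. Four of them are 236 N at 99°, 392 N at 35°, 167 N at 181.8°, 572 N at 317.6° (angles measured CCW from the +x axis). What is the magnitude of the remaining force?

F ≈ 544 N

Sum the known components: ΣF_x = 539.7 N, ΣF_y = 66.99 N.
For equilibrium the remaining force must supply (−ΣF_x, −ΣF_y) = (-539.7, -66.99) N.
Magnitude = √((-539.7)² + (-66.99)²) = 543.8 N; direction = atan2(-66.99, -539.7) = 187.1°.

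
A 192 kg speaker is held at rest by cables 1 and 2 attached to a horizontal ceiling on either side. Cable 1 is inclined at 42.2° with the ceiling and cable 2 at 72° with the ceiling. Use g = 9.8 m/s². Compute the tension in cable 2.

Weight W = 192 × 9.8 = 1882 N acts straight down.
Horizontal: T_1 cos 42.2° = T_2 cos 72°  →  T_1 = 0.4171 T_2.
Vertical: T_1 sin 42.2° + T_2 sin 72° = 1882.
Substituting the horizontal relation into the vertical equation gives 1.231 T_2 = 1882, so T_2 = 1528 N.

T_2 ≈ 1530 N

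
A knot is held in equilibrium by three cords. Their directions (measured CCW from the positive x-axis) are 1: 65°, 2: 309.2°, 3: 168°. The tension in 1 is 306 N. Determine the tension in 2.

Resolve: ΣF_x = 306 cos 65° + T_2 cos 309.2° + T_3 cos 168° = 0.
        ΣF_y = 306 sin 65° + T_2 sin 309.2° + T_3 sin 168° = 0.
The known terms sum to (129.3, 277.3) N, so 0.6320 T_2 − 0.9781 T_3 = -129.3 and -0.7749 T_2 + 0.2079 T_3 = -277.3.
Solving simultaneously: T_2 = 475.8 N, T_3 = 439.7 N.

T_2 ≈ 476 N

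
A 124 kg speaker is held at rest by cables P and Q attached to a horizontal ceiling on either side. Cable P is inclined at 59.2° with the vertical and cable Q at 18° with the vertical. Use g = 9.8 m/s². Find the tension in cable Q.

Angles from the horizontal: cable P is 90° − 59.2° = 30.8°, cable Q is 90° − 18° = 72°.
Weight W = 124 × 9.8 = 1215 N acts straight down.
Horizontal: T_P cos 30.8° = T_Q cos 72°  →  T_P = 0.3598 T_Q.
Vertical: T_P sin 30.8° + T_Q sin 72° = 1215.
Substituting the horizontal relation into the vertical equation gives 1.135 T_Q = 1215, so T_Q = 1070 N.

T_Q ≈ 1070 N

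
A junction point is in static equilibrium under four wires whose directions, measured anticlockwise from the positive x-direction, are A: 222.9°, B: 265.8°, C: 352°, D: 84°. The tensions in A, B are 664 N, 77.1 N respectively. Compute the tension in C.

Resolve: ΣF_x = 664 cos 222.9° + 77.1 cos 265.8° + T_C cos 352° + T_D cos 84° = 0.
        ΣF_y = 664 sin 222.9° + 77.1 sin 265.8° + T_C sin 352° + T_D sin 84° = 0.
The known terms sum to (-492.1, -528.9) N, so 0.9903 T_C + 0.1045 T_D = 492.1 and -0.1392 T_C + 0.9945 T_D = 528.9.
Solving simultaneously: T_C = 434.3 N, T_D = 592.6 N.

T_C ≈ 434 N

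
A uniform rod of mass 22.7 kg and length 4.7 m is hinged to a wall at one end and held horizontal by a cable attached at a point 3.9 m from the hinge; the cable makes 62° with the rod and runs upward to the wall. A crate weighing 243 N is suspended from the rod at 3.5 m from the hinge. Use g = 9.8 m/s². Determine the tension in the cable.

T ≈ 399 N

Take torques about the hinge: T sin 62° · 3.9 = 22.7×9.8×2.35 + 243×3.5 = 1373.3 N·m.
So T = 1373.3 / (0.8829 × 3.9) = 398.8 N.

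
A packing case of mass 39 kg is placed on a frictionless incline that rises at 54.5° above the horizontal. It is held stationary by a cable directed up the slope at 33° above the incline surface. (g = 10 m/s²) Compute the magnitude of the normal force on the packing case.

N ≈ 20.3 N

Take axes along and perpendicular to the incline. Weight components: W sin 54.5° = 317.5 N down-slope, W cos 54.5° = 226.5 N into the surface.
Along incline: T cos 33° = W sin 54.5° → T = 378.6 N.
Perpendicular: N = W cos 54.5° − T sin 33° = 20.28 N.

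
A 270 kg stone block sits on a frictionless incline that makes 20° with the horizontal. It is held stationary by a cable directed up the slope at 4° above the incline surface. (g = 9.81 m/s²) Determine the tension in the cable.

T ≈ 908 N

Take axes along and perpendicular to the incline. Weight components: W sin 20° = 905.9 N down-slope, W cos 20° = 2489 N into the surface.
Along incline: T cos 4° = W sin 20° → T = 908.1 N.
Perpendicular: N = W cos 20° − T sin 4° = 2426 N.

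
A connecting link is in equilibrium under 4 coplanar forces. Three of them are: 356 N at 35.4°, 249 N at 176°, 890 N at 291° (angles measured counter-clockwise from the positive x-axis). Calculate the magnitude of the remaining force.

F ≈ 706 N

Sum the known components: ΣF_x = 360.7 N, ΣF_y = -607.3 N.
For equilibrium the remaining force must supply (−ΣF_x, −ΣF_y) = (-360.7, 607.3) N.
Magnitude = √((-360.7)² + (607.3)²) = 706.4 N; direction = atan2(607.3, -360.7) = 120.7°.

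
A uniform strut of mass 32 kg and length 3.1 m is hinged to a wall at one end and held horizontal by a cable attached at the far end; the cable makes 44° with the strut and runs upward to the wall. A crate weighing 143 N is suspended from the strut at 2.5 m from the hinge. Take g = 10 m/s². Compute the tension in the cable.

T ≈ 396 N

Take torques about the hinge: T sin 44° · 3.1 = 32×10×1.55 + 143×2.5 = 853.5 N·m.
So T = 853.5 / (0.6947 × 3.1) = 396.34 N.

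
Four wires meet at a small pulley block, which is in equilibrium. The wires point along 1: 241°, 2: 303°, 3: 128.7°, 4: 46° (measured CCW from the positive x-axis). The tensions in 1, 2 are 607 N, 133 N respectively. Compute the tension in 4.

Resolve: ΣF_x = 607 cos 241° + 133 cos 303° + T_3 cos 128.7° + T_4 cos 46° = 0.
        ΣF_y = 607 sin 241° + 133 sin 303° + T_3 sin 128.7° + T_4 sin 46° = 0.
The known terms sum to (-221.8, -642.4) N, so -0.6252 T_3 + 0.6947 T_4 = 221.8 and 0.7804 T_3 + 0.7193 T_4 = 642.4.
Solving simultaneously: T_3 = 289 N, T_4 = 579.5 N.

T_4 ≈ 580 N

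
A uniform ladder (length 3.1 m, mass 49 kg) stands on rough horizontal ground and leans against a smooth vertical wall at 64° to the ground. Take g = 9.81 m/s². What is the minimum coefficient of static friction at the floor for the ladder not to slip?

ΣF_y = 0: N_floor = 49×9.81 = 480.69 N.
Torques about the foot: N_wall · 3.1 sin 64° = 49×9.81×1.55 cos 64° → N_wall = 117.22 N.
ΣF_x = 0: f_floor = N_wall = 117.22 N.
μ_min = f_floor / N_floor = 117.22 / 480.69 = 0.2439.

μ_min ≈ 0.244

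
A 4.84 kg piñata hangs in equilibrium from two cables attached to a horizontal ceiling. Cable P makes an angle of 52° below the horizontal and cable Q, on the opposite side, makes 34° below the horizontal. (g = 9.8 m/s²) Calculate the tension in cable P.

Weight W = 4.84 × 9.8 = 47.43 N acts straight down.
Horizontal: T_P cos 52° = T_Q cos 34°  →  T_Q = 0.7426 T_P.
Vertical: T_P sin 52° + T_Q sin 34° = 47.43.
Substituting the horizontal relation into the vertical equation gives 1.203 T_P = 47.43, so T_P = 39.42 N.

T_P ≈ 39.4 N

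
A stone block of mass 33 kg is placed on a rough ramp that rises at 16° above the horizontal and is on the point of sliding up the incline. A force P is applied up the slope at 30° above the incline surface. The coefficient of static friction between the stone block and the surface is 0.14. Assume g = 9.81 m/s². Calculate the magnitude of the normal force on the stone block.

On the verge of sliding up the incline, friction equals μN and acts down the slope.
Perpendicular: N + P sin 30° = W cos 16° = 311.2 N.
Along incline: P cos 30° = W sin 16° + μN  with W sin 16° = 89.23 N.
Solving the pair for P and N: P = 141.9 N, N = 240.3 N (and f = μN = 33.64 N).

N ≈ 240 N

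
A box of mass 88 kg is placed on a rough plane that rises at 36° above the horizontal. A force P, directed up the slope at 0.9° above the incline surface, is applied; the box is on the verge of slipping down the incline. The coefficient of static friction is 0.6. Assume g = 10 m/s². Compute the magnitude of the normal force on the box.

On the verge of sliding down the incline, friction equals μN and acts up the slope.
Perpendicular: N + P sin 0.9° = W cos 36° = 711.9 N.
Along incline: P cos 0.9° + μN = W sin 36° with W sin 36° = 517.3 N.
Solving the pair for P and N: P = 90.96 N, N = 710.5 N (and f = μN = 426.3 N).

N ≈ 711 N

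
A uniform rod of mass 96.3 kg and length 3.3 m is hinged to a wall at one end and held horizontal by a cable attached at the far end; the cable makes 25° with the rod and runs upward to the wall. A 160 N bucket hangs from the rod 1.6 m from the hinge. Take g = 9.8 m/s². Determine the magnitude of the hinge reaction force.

Take torques about the hinge: T sin 25° · 3.3 = 96.3×9.8×1.65 + 160×1.6 = 1813.2 N·m.
So T = 1813.2 / (0.4226 × 3.3) = 1300.1 N.
ΣF_x = 0: H_x = T cos 25° = 1178.3 N.
ΣF_y = 0: H_y = (96.3×9.8 + 160) − T sin 25° = 1103.7 − 549.45 = 554.29 N.
|H| = √(H_x² + H_y²) = √((1178.3)² + (554.29)²) = 1302.2 N.

|H| ≈ 1300 N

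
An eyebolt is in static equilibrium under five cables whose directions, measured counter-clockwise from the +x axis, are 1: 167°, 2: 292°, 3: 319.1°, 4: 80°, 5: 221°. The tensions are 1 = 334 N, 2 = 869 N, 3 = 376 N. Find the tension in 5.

Resolve: ΣF_x = 334 cos 167° + 869 cos 292° + 376 cos 319.1° + T_4 cos 80° + T_5 cos 221° = 0.
        ΣF_y = 334 sin 167° + 869 sin 292° + 376 sin 319.1° + T_4 sin 80° + T_5 sin 221° = 0.
The known terms sum to (284.3, -976.8) N, so 0.1736 T_4 − 0.7547 T_5 = -284.3 and 0.9848 T_4 − 0.6561 T_5 = 976.8.
Solving simultaneously: T_4 = 1468 N, T_5 = 714.4 N.

T_5 ≈ 714 N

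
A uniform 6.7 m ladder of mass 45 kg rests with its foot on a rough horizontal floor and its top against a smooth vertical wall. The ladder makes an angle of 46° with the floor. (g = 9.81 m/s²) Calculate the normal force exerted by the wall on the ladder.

Torques about the foot: N_wall · 6.7 sin 46° = 45×9.81×3.35 cos 46° → N_wall = 213.15 N.

N_wall ≈ 213 N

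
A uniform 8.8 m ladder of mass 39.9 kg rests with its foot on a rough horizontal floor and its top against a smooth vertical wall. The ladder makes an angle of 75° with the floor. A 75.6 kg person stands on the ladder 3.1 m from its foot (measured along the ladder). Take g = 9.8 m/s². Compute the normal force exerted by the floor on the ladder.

ΣF_y = 0: N_floor = 39.9×9.8 + 75.6×9.8 = 1131.9 N.

N_floor ≈ 1130 N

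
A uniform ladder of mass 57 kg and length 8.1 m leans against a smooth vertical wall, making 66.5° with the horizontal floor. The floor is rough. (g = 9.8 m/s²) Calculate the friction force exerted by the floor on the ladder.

Torques about the foot: N_wall · 8.1 sin 66.5° = 57×9.8×4.05 cos 66.5° → N_wall = 121.44 N.
ΣF_x = 0: f_floor = N_wall = 121.44 N.

f ≈ 121 N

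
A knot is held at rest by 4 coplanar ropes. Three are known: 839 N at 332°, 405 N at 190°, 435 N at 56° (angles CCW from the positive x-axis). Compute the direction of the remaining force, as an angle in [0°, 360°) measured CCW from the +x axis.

θ ≈ 170°

Sum the known components: ΣF_x = 585.2 N, ΣF_y = -103.6 N.
For equilibrium the remaining force must supply (−ΣF_x, −ΣF_y) = (-585.2, 103.6) N.
Magnitude = √((-585.2)² + (103.6)²) = 594.3 N; direction = atan2(103.6, -585.2) = 170.0°.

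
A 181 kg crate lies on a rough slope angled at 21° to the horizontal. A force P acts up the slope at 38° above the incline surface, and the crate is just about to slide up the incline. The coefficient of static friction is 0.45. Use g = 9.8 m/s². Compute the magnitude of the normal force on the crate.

N ≈ 858 N

On the verge of sliding up the incline, friction equals μN and acts down the slope.
Perpendicular: N + P sin 38° = W cos 21° = 1656 N.
Along incline: P cos 38° = W sin 21° + μN  with W sin 21° = 635.7 N.
Solving the pair for P and N: P = 1297 N, N = 857.8 N (and f = μN = 386 N).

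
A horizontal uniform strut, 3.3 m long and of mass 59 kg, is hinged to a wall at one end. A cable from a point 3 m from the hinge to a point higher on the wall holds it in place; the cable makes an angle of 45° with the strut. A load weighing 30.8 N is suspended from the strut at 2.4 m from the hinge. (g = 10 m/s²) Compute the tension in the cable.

Take torques about the hinge: T sin 45° · 3 = 59×10×1.65 + 30.8×2.4 = 1047.4 N·m.
So T = 1047.4 / (0.7071 × 3) = 493.76 N.

T ≈ 494 N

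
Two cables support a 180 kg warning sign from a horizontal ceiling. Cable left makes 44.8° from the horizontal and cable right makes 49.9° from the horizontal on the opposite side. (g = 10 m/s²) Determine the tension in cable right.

T_right ≈ 1280 N

Weight W = 180 × 10 = 1800 N acts straight down.
Horizontal: T_left cos 44.8° = T_right cos 49.9°  →  T_left = 0.9078 T_right.
Vertical: T_left sin 44.8° + T_right sin 49.9° = 1800.
Substituting the horizontal relation into the vertical equation gives 1.405 T_right = 1800, so T_right = 1282 N.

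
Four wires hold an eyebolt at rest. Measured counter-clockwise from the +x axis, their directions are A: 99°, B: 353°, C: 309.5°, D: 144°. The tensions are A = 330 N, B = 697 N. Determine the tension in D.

T_D ≈ 2590 N

Resolve: ΣF_x = 330 cos 99° + 697 cos 353° + T_C cos 309.5° + T_D cos 144° = 0.
        ΣF_y = 330 sin 99° + 697 sin 353° + T_C sin 309.5° + T_D sin 144° = 0.
The known terms sum to (640.2, 241) N, so 0.6361 T_C − 0.8090 T_D = -640.2 and -0.7716 T_C + 0.5878 T_D = -241.
Solving simultaneously: T_C = 2282 N, T_D = 2585 N.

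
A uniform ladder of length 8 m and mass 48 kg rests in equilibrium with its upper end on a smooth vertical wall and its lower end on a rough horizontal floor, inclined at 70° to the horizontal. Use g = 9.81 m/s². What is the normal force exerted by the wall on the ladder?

Torques about the foot: N_wall · 8 sin 70° = 48×9.81×4 cos 70° → N_wall = 85.693 N.

N_wall ≈ 85.7 N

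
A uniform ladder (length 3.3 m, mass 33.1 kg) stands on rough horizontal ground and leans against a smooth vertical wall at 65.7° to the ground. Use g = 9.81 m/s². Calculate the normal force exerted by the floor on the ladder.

N_floor ≈ 325 N

ΣF_y = 0: N_floor = 33.1×9.81 = 324.71 N.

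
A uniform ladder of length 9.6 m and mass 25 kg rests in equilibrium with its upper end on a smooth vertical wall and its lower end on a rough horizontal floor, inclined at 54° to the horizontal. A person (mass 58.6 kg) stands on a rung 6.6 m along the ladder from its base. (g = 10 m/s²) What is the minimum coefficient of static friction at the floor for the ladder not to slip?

ΣF_y = 0: N_floor = 25×10 + 58.6×10 = 836 N.
Torques about the foot: N_wall · 9.6 sin 54° = 25×10×4.8 cos 54° + 58.6×10×6.6 cos 54° → N_wall = 383.52 N.
ΣF_x = 0: f_floor = N_wall = 383.52 N.
μ_min = f_floor / N_floor = 383.52 / 836 = 0.4588.

μ_min ≈ 0.459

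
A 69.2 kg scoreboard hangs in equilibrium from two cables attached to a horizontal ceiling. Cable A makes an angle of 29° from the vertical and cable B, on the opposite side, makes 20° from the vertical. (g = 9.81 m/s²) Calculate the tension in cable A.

Angles from the horizontal: cable A is 90° − 29° = 61°, cable B is 90° − 20° = 70°.
Weight W = 69.2 × 9.81 = 678.9 N acts straight down.
Horizontal: T_A cos 61° = T_B cos 70°  →  T_B = 1.417 T_A.
Vertical: T_A sin 61° + T_B sin 70° = 678.9.
Substituting the horizontal relation into the vertical equation gives 2.207 T_A = 678.9, so T_A = 307.6 N.

T_A ≈ 308 N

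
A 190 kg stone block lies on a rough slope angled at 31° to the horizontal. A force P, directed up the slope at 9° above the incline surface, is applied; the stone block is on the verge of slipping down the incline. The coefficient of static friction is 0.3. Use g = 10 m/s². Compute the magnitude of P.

On the verge of sliding down the incline, friction equals μN and acts up the slope.
Perpendicular: N + P sin 9° = W cos 31° = 1629 N.
Along incline: P cos 9° + μN = W sin 31° with W sin 31° = 978.6 N.
Solving the pair for P and N: P = 520.8 N, N = 1547 N (and f = μN = 464.1 N).

P ≈ 521 N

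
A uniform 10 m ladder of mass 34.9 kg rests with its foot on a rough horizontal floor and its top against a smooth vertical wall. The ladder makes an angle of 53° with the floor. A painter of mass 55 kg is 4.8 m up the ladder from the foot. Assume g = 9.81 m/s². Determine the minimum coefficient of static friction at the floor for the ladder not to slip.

μ_min ≈ 0.368

ΣF_y = 0: N_floor = 34.9×9.81 + 55×9.81 = 881.92 N.
Torques about the foot: N_wall · 10 sin 53° = 34.9×9.81×5 cos 53° + 55×9.81×4.8 cos 53° → N_wall = 324.16 N.
ΣF_x = 0: f_floor = N_wall = 324.16 N.
μ_min = f_floor / N_floor = 324.16 / 881.92 = 0.3676.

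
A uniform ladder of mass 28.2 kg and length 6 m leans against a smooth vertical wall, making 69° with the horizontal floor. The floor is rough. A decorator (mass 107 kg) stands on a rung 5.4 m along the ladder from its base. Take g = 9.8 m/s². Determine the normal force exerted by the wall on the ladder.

Torques about the foot: N_wall · 6 sin 69° = 28.2×9.8×3 cos 69° + 107×9.8×5.4 cos 69° → N_wall = 415.31 N.

N_wall ≈ 415 N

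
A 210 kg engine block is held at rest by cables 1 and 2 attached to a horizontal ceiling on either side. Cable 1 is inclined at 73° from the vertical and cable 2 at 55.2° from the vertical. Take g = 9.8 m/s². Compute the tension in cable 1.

T_1 ≈ 2150 N

Angles from the horizontal: cable 1 is 90° − 73° = 17°, cable 2 is 90° − 55.2° = 34.8°.
Weight W = 210 × 9.8 = 2058 N acts straight down.
Horizontal: T_1 cos 17° = T_2 cos 34.8°  →  T_2 = 1.165 T_1.
Vertical: T_1 sin 17° + T_2 sin 34.8° = 2058.
Substituting the horizontal relation into the vertical equation gives 0.957 T_1 = 2058, so T_1 = 2150 N.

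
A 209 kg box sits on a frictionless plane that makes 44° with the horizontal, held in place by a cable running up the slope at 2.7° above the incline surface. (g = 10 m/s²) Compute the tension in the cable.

T ≈ 1450 N

Take axes along and perpendicular to the incline. Weight components: W sin 44° = 1452 N down-slope, W cos 44° = 1503 N into the surface.
Along incline: T cos 2.7° = W sin 44° → T = 1453 N.
Perpendicular: N = W cos 44° − T sin 2.7° = 1435 N.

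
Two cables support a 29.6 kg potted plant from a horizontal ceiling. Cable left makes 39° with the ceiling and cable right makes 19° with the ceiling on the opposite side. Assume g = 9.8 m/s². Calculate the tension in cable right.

Weight W = 29.6 × 9.8 = 290.1 N acts straight down.
Horizontal: T_left cos 39° = T_right cos 19°  →  T_left = 1.217 T_right.
Vertical: T_left sin 39° + T_right sin 19° = 290.1.
Substituting the horizontal relation into the vertical equation gives 1.091 T_right = 290.1, so T_right = 265.8 N.

T_right ≈ 266 N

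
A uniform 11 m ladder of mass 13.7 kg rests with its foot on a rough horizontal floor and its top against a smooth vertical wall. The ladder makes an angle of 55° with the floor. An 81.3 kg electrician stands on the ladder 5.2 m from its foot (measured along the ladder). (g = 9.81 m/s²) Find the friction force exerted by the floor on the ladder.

f ≈ 311 N

Torques about the foot: N_wall · 11 sin 55° = 13.7×9.81×5.5 cos 55° + 81.3×9.81×5.2 cos 55° → N_wall = 311.05 N.
ΣF_x = 0: f_floor = N_wall = 311.05 N.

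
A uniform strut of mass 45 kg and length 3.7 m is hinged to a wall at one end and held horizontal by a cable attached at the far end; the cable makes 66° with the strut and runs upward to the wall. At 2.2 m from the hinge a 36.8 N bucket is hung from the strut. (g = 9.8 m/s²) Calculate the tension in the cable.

Take torques about the hinge: T sin 66° · 3.7 = 45×9.8×1.85 + 36.8×2.2 = 896.81 N·m.
So T = 896.81 / (0.9135 × 3.7) = 265.32 N.

T ≈ 265 N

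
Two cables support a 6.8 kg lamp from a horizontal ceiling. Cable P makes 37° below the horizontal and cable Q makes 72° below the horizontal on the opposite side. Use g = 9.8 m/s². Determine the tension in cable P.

Weight W = 6.8 × 9.8 = 66.64 N acts straight down.
Horizontal: T_P cos 37° = T_Q cos 72°  →  T_Q = 2.584 T_P.
Vertical: T_P sin 37° + T_Q sin 72° = 66.64.
Substituting the horizontal relation into the vertical equation gives 3.06 T_P = 66.64, so T_P = 21.78 N.

T_P ≈ 21.8 N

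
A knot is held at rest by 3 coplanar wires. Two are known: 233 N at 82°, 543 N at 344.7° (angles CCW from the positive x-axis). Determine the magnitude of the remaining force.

F ≈ 563 N

Sum the known components: ΣF_x = 556.2 N, ΣF_y = 87.45 N.
For equilibrium the remaining force must supply (−ΣF_x, −ΣF_y) = (-556.2, -87.45) N.
Magnitude = √((-556.2)² + (-87.45)²) = 563 N; direction = atan2(-87.45, -556.2) = 188.9°.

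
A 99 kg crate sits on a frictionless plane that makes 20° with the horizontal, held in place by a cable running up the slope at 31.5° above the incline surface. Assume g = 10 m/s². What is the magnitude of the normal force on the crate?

Take axes along and perpendicular to the incline. Weight components: W sin 20° = 338.6 N down-slope, W cos 20° = 930.3 N into the surface.
Along incline: T cos 31.5° = W sin 20° → T = 397.1 N.
Perpendicular: N = W cos 20° − T sin 31.5° = 722.8 N.

N ≈ 723 N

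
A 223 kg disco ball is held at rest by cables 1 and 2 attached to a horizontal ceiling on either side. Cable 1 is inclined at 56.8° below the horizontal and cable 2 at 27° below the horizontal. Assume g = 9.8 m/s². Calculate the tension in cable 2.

Weight W = 223 × 9.8 = 2185 N acts straight down.
Horizontal: T_1 cos 56.8° = T_2 cos 27°  →  T_1 = 1.627 T_2.
Vertical: T_1 sin 56.8° + T_2 sin 27° = 2185.
Substituting the horizontal relation into the vertical equation gives 1.816 T_2 = 2185, so T_2 = 1204 N.

T_2 ≈ 1200 N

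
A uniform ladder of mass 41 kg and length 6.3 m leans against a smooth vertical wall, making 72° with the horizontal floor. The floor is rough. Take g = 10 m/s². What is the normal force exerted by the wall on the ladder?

Torques about the foot: N_wall · 6.3 sin 72° = 41×10×3.15 cos 72° → N_wall = 66.609 N.

N_wall ≈ 66.6 N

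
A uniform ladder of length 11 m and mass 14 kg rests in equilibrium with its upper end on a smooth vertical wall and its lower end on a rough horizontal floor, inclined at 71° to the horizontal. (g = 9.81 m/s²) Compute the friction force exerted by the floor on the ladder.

f ≈ 23.6 N

Torques about the foot: N_wall · 11 sin 71° = 14×9.81×5.5 cos 71° → N_wall = 23.645 N.
ΣF_x = 0: f_floor = N_wall = 23.645 N.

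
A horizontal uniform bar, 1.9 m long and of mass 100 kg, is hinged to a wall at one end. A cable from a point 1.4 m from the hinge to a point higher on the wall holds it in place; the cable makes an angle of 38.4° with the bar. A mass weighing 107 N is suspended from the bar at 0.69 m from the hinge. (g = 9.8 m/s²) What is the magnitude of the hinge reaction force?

|H| ≈ 978 N

Take torques about the hinge: T sin 38.4° · 1.4 = 100×9.8×0.95 + 107×0.69 = 1004.8 N·m.
So T = 1004.8 / (0.6211 × 1.4) = 1155.5 N.
ΣF_x = 0: H_x = T cos 38.4° = 905.56 N.
ΣF_y = 0: H_y = (100×9.8 + 107) − T sin 38.4° = 1087 − 717.74 = 369.26 N.
|H| = √(H_x² + H_y²) = √((905.56)² + (369.26)²) = 977.95 N.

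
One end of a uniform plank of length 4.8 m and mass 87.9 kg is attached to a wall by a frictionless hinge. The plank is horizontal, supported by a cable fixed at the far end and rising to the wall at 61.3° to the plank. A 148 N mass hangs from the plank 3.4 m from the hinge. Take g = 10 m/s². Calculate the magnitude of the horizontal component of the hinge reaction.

H_x ≈ 298 N

Take torques about the hinge: T sin 61.3° · 4.8 = 87.9×10×2.4 + 148×3.4 = 2612.8 N·m.
So T = 2612.8 / (0.8771 × 4.8) = 620.57 N.
ΣF_x = 0: H_x = T cos 61.3° = 298.01 N.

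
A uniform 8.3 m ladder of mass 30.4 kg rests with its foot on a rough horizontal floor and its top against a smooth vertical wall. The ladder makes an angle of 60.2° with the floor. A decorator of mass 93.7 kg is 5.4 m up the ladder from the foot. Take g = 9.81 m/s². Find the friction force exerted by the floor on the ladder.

f ≈ 428 N

Torques about the foot: N_wall · 8.3 sin 60.2° = 30.4×9.81×4.15 cos 60.2° + 93.7×9.81×5.4 cos 60.2° → N_wall = 427.89 N.
ΣF_x = 0: f_floor = N_wall = 427.89 N.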